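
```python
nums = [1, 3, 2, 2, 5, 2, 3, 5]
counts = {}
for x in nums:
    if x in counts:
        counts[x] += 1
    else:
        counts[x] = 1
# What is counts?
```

Initial: counts = {}, nums = [1, 3, 2, 2, 5, 2, 3, 5]
See 1: counts = {1: 1}
See 3: counts = {1: 1, 3: 1}
See 2: counts = {1: 1, 3: 1, 2: 1}
See 2: counts = {1: 1, 3: 1, 2: 2}
See 5: counts = {1: 1, 3: 1, 2: 2, 5: 1}
See 2: counts = {1: 1, 3: 1, 2: 3, 5: 1}
See 3: counts = {1: 1, 3: 2, 2: 3, 5: 1}
See 5: counts = {1: 1, 3: 2, 2: 3, 5: 2}

{1: 1, 3: 2, 2: 3, 5: 2}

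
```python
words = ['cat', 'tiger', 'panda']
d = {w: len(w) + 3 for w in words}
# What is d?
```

{'cat': 6, 'tiger': 8, 'panda': 8}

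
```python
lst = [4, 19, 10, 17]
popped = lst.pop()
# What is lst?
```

[4, 19, 10]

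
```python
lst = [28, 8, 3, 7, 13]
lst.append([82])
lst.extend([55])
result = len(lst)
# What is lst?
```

After line 1: lst = [28, 8, 3, 7, 13]
After line 2 (append adds [82] as single element): lst = [28, 8, 3, 7, 13, [82]]
After line 3 (extend unpacks [55], adds 55): lst = [28, 8, 3, 7, 13, [82], 55]
After line 4: result = len(lst) = 7

[28, 8, 3, 7, 13, [82], 55]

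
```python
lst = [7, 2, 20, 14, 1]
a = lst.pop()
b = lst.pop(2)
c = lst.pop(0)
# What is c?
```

After line 1: lst = [7, 2, 20, 14, 1]
After line 2 (pop() -> a = 1): lst = [7, 2, 20, 14]
After line 3 (pop(2) -> b = 20): lst = [7, 2, 14]
After line 4 (pop(0) -> c = 7): lst = [2, 14]

7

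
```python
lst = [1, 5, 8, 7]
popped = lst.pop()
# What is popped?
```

7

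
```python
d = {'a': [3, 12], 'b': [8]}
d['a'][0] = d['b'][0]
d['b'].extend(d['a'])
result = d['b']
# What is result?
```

After line 1: d = {'a': [3, 12], 'b': [8]}
After line 2 (a[0] = b[0] = 8): d = {'a': [8, 12], 'b': [8]}
After line 3 (b.extend(a) appends [8, 12]): d = {'a': [8, 12], 'b': [8, 8, 12]}
After line 4: result = d['b'] = [8, 8, 12]

[8, 8, 12]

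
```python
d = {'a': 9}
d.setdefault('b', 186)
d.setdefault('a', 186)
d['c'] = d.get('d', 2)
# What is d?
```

After line 1: d = {'a': 9}
After line 2 (setdefault adds 'b'=186): d = {'a': 9, 'b': 186}
After line 3 (setdefault 'a' no-op, already exists): d = {'a': 9, 'b': 186}
After line 4 (get('d', 2) returns default since 'd' not in d): d = {'a': 9, 'b': 186, 'c': 2}

{'a': 9, 'b': 186, 'c': 2}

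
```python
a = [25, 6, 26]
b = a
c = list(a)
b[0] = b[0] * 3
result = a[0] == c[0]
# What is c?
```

After line 1: a = [25, 6, 26]
After line 2 (b = a, alias): a = [25, 6, 26], b = [25, 6, 26]
After line 3 (c = list(a) is a copy, new object): c = [25, 6, 26]
After line 4 (b[0] = 25 * 3 = 75; mutates shared a/b): a = b = [75, 6, 26], c = [25, 6, 26]
After line 5 (a[0] = 75, c[0] = 25; result = False)

[25, 6, 26]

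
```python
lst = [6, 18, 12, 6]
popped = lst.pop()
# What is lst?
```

[6, 18, 12]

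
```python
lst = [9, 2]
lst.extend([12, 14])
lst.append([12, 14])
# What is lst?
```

After line 1: lst = [9, 2]
After line 2 (extend unpacks [12, 14]): lst = [9, 2, 12, 14]
After line 3 (append adds [12, 14] as single element): lst = [9, 2, 12, 14, [12, 14]]

[9, 2, 12, 14, [12, 14]]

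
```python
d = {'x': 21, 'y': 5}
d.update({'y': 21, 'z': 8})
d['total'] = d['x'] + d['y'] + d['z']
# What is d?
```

After line 1: d = {'x': 21, 'y': 5}
After line 2 (y overwritten, z added): d = {'x': 21, 'y': 21, 'z': 8}
After line 3 (total = 21 + 21 + 8 = 50): d = {'x': 21, 'y': 21, 'z': 8, 'total': 50}

{'x': 21, 'y': 21, 'z': 8, 'total': 50}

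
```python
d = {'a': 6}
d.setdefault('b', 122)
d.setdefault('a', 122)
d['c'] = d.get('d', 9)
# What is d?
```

After line 1: d = {'a': 6}
After line 2 (setdefault adds 'b'=122): d = {'a': 6, 'b': 122}
After line 3 (setdefault 'a' no-op, already exists): d = {'a': 6, 'b': 122}
After line 4 (get('d', 9) returns default since 'd' not in d): d = {'a': 6, 'b': 122, 'c': 9}

{'a': 6, 'b': 122, 'c': 9}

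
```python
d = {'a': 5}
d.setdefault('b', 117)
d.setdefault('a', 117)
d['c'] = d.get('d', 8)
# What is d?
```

After line 1: d = {'a': 5}
After line 2 (setdefault adds 'b'=117): d = {'a': 5, 'b': 117}
After line 3 (setdefault 'a' no-op, already exists): d = {'a': 5, 'b': 117}
After line 4 (get('d', 8) returns default since 'd' not in d): d = {'a': 5, 'b': 117, 'c': 8}

{'a': 5, 'b': 117, 'c': 8}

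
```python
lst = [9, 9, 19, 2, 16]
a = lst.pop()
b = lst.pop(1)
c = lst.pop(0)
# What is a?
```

After line 1: lst = [9, 9, 19, 2, 16]
After line 2 (pop() -> a = 16): lst = [9, 9, 19, 2]
After line 3 (pop(1) -> b = 9): lst = [9, 19, 2]
After line 4 (pop(0) -> c = 9): lst = [19, 2]

16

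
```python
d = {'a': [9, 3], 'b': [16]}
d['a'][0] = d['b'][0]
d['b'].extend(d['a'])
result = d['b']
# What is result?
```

After line 1: d = {'a': [9, 3], 'b': [16]}
After line 2 (a[0] = b[0] = 16): d = {'a': [16, 3], 'b': [16]}
After line 3 (b.extend(a) appends [16, 3]): d = {'a': [16, 3], 'b': [16, 16, 3]}
After line 4: result = d['b'] = [16, 16, 3]

[16, 16, 3]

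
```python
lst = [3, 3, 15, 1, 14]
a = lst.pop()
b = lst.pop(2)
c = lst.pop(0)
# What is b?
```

After line 1: lst = [3, 3, 15, 1, 14]
After line 2 (pop() -> a = 14): lst = [3, 3, 15, 1]
After line 3 (pop(2) -> b = 15): lst = [3, 3, 1]
After line 4 (pop(0) -> c = 3): lst = [3, 1]

15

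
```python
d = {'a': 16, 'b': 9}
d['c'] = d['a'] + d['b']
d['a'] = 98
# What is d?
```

After line 1: d = {'a': 16, 'b': 9}
After line 2 (d['c'] = 16 + 9): d = {'a': 16, 'b': 9, 'c': 25}
After line 3: d = {'a': 98, 'b': 9, 'c': 25}

{'a': 98, 'b': 9, 'c': 25}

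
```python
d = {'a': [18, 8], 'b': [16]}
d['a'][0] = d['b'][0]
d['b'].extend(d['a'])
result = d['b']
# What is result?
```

After line 1: d = {'a': [18, 8], 'b': [16]}
After line 2 (a[0] = b[0] = 16): d = {'a': [16, 8], 'b': [16]}
After line 3 (b.extend(a) appends [16, 8]): d = {'a': [16, 8], 'b': [16, 16, 8]}
After line 4: result = d['b'] = [16, 16, 8]

[16, 16, 8]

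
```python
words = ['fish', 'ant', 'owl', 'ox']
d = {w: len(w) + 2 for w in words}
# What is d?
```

{'fish': 6, 'ant': 5, 'owl': 5, 'ox': 4}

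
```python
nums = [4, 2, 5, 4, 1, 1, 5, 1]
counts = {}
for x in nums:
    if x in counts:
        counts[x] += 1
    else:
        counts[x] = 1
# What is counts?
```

Initial: counts = {}, nums = [4, 2, 5, 4, 1, 1, 5, 1]
See 4: counts = {4: 1}
See 2: counts = {4: 1, 2: 1}
See 5: counts = {4: 1, 2: 1, 5: 1}
See 4: counts = {4: 2, 2: 1, 5: 1}
See 1: counts = {4: 2, 2: 1, 5: 1, 1: 1}
See 1: counts = {4: 2, 2: 1, 5: 1, 1: 2}
See 5: counts = {4: 2, 2: 1, 5: 2, 1: 2}
See 1: counts = {4: 2, 2: 1, 5: 2, 1: 3}

{4: 2, 2: 1, 5: 2, 1: 3}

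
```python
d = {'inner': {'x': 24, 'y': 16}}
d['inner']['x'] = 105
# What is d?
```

After line 1: d = {'inner': {'x': 24, 'y': 16}}
After line 2 (inner x overwritten): d = {'inner': {'x': 105, 'y': 16}}

{'inner': {'x': 105, 'y': 16}}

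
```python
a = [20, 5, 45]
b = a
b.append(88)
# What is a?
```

After line 1: a = [20, 5, 45]
After line 2 (b = a is an alias, same object): a = [20, 5, 45], b = [20, 5, 45]
After line 3 (b.append mutates the shared list): a = [20, 5, 45, 88], b = [20, 5, 45, 88]

[20, 5, 45, 88]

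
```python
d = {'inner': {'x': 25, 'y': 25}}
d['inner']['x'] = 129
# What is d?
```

After line 1: d = {'inner': {'x': 25, 'y': 25}}
After line 2 (inner x overwritten): d = {'inner': {'x': 129, 'y': 25}}

{'inner': {'x': 129, 'y': 25}}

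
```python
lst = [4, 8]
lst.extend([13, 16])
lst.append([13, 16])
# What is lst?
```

After line 1: lst = [4, 8]
After line 2 (extend unpacks [13, 16]): lst = [4, 8, 13, 16]
After line 3 (append adds [13, 16] as single element): lst = [4, 8, 13, 16, [13, 16]]

[4, 8, 13, 16, [13, 16]]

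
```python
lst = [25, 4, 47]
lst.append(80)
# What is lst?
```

[25, 4, 47, 80]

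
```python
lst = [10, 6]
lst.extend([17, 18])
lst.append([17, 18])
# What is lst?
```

After line 1: lst = [10, 6]
After line 2 (extend unpacks [17, 18]): lst = [10, 6, 17, 18]
After line 3 (append adds [17, 18] as single element): lst = [10, 6, 17, 18, [17, 18]]

[10, 6, 17, 18, [17, 18]]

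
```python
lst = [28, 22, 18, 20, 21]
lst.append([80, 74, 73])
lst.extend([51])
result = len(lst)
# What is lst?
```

After line 1: lst = [28, 22, 18, 20, 21]
After line 2 (append adds [80, 74, 73] as single element): lst = [28, 22, 18, 20, 21, [80, 74, 73]]
After line 3 (extend unpacks [51], adds 51): lst = [28, 22, 18, 20, 21, [80, 74, 73], 51]
After line 4: result = len(lst) = 7

[28, 22, 18, 20, 21, [80, 74, 73], 51]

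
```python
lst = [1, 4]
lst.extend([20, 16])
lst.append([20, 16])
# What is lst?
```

After line 1: lst = [1, 4]
After line 2 (extend unpacks [20, 16]): lst = [1, 4, 20, 16]
After line 3 (append adds [20, 16] as single element): lst = [1, 4, 20, 16, [20, 16]]

[1, 4, 20, 16, [20, 16]]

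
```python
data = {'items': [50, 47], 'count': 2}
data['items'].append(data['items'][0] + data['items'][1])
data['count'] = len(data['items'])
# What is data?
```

After line 1: data = {'items': [50, 47], 'count': 2}
After line 2 (append 50 + 47 = 97): data = {'items': [50, 47, 97], 'count': 2}
After line 3 (count = len(items) = 3): data = {'items': [50, 47, 97], 'count': 3}

{'items': [50, 47, 97], 'count': 3}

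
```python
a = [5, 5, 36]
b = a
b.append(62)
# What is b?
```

After line 1: a = [5, 5, 36]
After line 2 (b = a is an alias, same object): a = [5, 5, 36], b = [5, 5, 36]
After line 3 (b.append mutates the shared list): a = [5, 5, 36, 62], b = [5, 5, 36, 62]

[5, 5, 36, 62]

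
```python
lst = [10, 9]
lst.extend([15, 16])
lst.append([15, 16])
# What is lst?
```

After line 1: lst = [10, 9]
After line 2 (extend unpacks [15, 16]): lst = [10, 9, 15, 16]
After line 3 (append adds [15, 16] as single element): lst = [10, 9, 15, 16, [15, 16]]

[10, 9, 15, 16, [15, 16]]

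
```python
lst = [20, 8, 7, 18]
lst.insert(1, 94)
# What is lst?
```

[20, 94, 8, 7, 18]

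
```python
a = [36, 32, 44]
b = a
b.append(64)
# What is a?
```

After line 1: a = [36, 32, 44]
After line 2 (b = a is an alias, same object): a = [36, 32, 44], b = [36, 32, 44]
After line 3 (b.append mutates the shared list): a = [36, 32, 44, 64], b = [36, 32, 44, 64]

[36, 32, 44, 64]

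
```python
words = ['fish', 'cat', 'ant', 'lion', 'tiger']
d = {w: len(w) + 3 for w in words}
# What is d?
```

{'fish': 7, 'cat': 6, 'ant': 6, 'lion': 7, 'tiger': 8}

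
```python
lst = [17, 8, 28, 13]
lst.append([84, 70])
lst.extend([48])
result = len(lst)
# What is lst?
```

After line 1: lst = [17, 8, 28, 13]
After line 2 (append adds [84, 70] as single element): lst = [17, 8, 28, 13, [84, 70]]
After line 3 (extend unpacks [48], adds 48): lst = [17, 8, 28, 13, [84, 70], 48]
After line 4: result = len(lst) = 6

[17, 8, 28, 13, [84, 70], 48]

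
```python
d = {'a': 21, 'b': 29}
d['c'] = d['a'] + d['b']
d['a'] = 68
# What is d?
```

After line 1: d = {'a': 21, 'b': 29}
After line 2 (d['c'] = 21 + 29): d = {'a': 21, 'b': 29, 'c': 50}
After line 3: d = {'a': 68, 'b': 29, 'c': 50}

{'a': 68, 'b': 29, 'c': 50}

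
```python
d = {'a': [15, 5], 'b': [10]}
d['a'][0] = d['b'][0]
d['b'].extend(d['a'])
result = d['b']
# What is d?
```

After line 1: d = {'a': [15, 5], 'b': [10]}
After line 2 (a[0] = b[0] = 10): d = {'a': [10, 5], 'b': [10]}
After line 3 (b.extend(a) appends [10, 5]): d = {'a': [10, 5], 'b': [10, 10, 5]}
After line 4: result = d['b'] = [10, 10, 5]

{'a': [10, 5], 'b': [10, 10, 5]}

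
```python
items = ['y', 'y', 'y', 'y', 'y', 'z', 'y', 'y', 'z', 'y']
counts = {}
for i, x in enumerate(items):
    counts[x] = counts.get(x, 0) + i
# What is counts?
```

Initial: counts = {}, items = ['y', 'y', 'y', 'y', 'y', 'z', 'y', 'y', 'z', 'y']
i=0, x='y': counts = {'y': 0}
i=1, x='y': counts = {'y': 1}
i=2, x='y': counts = {'y': 3}
i=3, x='y': counts = {'y': 6}
i=4, x='y': counts = {'y': 10}
i=5, x='z': counts = {'y': 10, 'z': 5}
i=6, x='y': counts = {'y': 16, 'z': 5}
i=7, x='y': counts = {'y': 23, 'z': 5}
i=8, x='z': counts = {'y': 23, 'z': 13}
i=9, x='y': counts = {'y': 32, 'z': 13}

{'y': 32, 'z': 13}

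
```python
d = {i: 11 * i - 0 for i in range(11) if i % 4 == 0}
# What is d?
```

{0: 0, 4: 44, 8: 88}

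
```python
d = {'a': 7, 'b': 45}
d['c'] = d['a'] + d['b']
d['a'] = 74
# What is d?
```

After line 1: d = {'a': 7, 'b': 45}
After line 2 (d['c'] = 7 + 45): d = {'a': 7, 'b': 45, 'c': 52}
After line 3: d = {'a': 74, 'b': 45, 'c': 52}

{'a': 74, 'b': 45, 'c': 52}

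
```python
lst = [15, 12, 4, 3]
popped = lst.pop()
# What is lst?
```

[15, 12, 4]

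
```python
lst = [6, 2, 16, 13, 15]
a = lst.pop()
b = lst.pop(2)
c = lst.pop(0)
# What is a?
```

After line 1: lst = [6, 2, 16, 13, 15]
After line 2 (pop() -> a = 15): lst = [6, 2, 16, 13]
After line 3 (pop(2) -> b = 16): lst = [6, 2, 13]
After line 4 (pop(0) -> c = 6): lst = [2, 13]

15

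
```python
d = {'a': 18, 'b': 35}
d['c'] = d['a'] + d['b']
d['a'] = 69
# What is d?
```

After line 1: d = {'a': 18, 'b': 35}
After line 2 (d['c'] = 18 + 35): d = {'a': 18, 'b': 35, 'c': 53}
After line 3: d = {'a': 69, 'b': 35, 'c': 53}

{'a': 69, 'b': 35, 'c': 53}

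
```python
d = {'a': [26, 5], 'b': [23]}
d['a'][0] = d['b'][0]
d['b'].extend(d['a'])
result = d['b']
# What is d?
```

After line 1: d = {'a': [26, 5], 'b': [23]}
After line 2 (a[0] = b[0] = 23): d = {'a': [23, 5], 'b': [23]}
After line 3 (b.extend(a) appends [23, 5]): d = {'a': [23, 5], 'b': [23, 23, 5]}
After line 4: result = d['b'] = [23, 23, 5]

{'a': [23, 5], 'b': [23, 23, 5]}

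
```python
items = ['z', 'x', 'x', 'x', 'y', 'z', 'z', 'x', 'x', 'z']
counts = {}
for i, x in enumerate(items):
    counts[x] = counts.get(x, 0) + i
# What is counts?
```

Initial: counts = {}, items = ['z', 'x', 'x', 'x', 'y', 'z', 'z', 'x', 'x', 'z']
i=0, x='z': counts = {'z': 0}
i=1, x='x': counts = {'z': 0, 'x': 1}
i=2, x='x': counts = {'z': 0, 'x': 3}
i=3, x='x': counts = {'z': 0, 'x': 6}
i=4, x='y': counts = {'z': 0, 'x': 6, 'y': 4}
i=5, x='z': counts = {'z': 5, 'x': 6, 'y': 4}
i=6, x='z': counts = {'z': 11, 'x': 6, 'y': 4}
i=7, x='x': counts = {'z': 11, 'x': 13, 'y': 4}
i=8, x='x': counts = {'z': 11, 'x': 21, 'y': 4}
i=9, x='z': counts = {'z': 20, 'x': 21, 'y': 4}

{'z': 20, 'x': 21, 'y': 4}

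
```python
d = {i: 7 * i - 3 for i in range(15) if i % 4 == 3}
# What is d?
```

{3: 18, 7: 46, 11: 74}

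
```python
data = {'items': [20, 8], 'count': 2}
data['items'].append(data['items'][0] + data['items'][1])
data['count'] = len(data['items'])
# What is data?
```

After line 1: data = {'items': [20, 8], 'count': 2}
After line 2 (append 20 + 8 = 28): data = {'items': [20, 8, 28], 'count': 2}
After line 3 (count = len(items) = 3): data = {'items': [20, 8, 28], 'count': 3}

{'items': [20, 8, 28], 'count': 3}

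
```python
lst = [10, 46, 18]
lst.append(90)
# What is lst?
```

[10, 46, 18, 90]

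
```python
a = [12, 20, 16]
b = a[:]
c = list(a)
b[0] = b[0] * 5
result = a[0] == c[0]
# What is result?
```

After line 1: a = [12, 20, 16]
After line 2 (b = a[:], copy): a = [12, 20, 16], b = [12, 20, 16]
After line 3 (c = list(a) is a copy, new object): c = [12, 20, 16]
After line 4 (b[0] = 12 * 5 = 60; only b mutates (copy)): a = [12, 20, 16], b = [60, 20, 16], c = [12, 20, 16]
After line 5 (a[0] = 12, c[0] = 12; result = True)

True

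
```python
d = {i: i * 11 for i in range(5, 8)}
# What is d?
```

{5: 55, 6: 66, 7: 77}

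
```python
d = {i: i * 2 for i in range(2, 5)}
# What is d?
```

{2: 4, 3: 6, 4: 8}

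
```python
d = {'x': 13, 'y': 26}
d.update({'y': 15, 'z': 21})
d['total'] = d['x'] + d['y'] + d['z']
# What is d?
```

After line 1: d = {'x': 13, 'y': 26}
After line 2 (y overwritten, z added): d = {'x': 13, 'y': 15, 'z': 21}
After line 3 (total = 13 + 15 + 21 = 49): d = {'x': 13, 'y': 15, 'z': 21, 'total': 49}

{'x': 13, 'y': 15, 'z': 21, 'total': 49}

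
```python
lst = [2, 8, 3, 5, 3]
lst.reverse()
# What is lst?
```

[3, 5, 3, 8, 2]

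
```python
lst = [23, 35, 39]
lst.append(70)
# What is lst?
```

[23, 35, 39, 70]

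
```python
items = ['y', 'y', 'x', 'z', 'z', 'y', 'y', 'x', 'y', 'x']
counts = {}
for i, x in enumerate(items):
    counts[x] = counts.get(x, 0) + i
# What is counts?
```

Initial: counts = {}, items = ['y', 'y', 'x', 'z', 'z', 'y', 'y', 'x', 'y', 'x']
i=0, x='y': counts = {'y': 0}
i=1, x='y': counts = {'y': 1}
i=2, x='x': counts = {'y': 1, 'x': 2}
i=3, x='z': counts = {'y': 1, 'x': 2, 'z': 3}
i=4, x='z': counts = {'y': 1, 'x': 2, 'z': 7}
i=5, x='y': counts = {'y': 6, 'x': 2, 'z': 7}
i=6, x='y': counts = {'y': 12, 'x': 2, 'z': 7}
i=7, x='x': counts = {'y': 12, 'x': 9, 'z': 7}
i=8, x='y': counts = {'y': 20, 'x': 9, 'z': 7}
i=9, x='x': counts = {'y': 20, 'x': 18, 'z': 7}

{'y': 20, 'x': 18, 'z': 7}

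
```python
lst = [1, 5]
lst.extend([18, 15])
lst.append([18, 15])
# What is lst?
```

After line 1: lst = [1, 5]
After line 2 (extend unpacks [18, 15]): lst = [1, 5, 18, 15]
After line 3 (append adds [18, 15] as single element): lst = [1, 5, 18, 15, [18, 15]]

[1, 5, 18, 15, [18, 15]]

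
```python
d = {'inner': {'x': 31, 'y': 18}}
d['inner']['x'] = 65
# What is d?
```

After line 1: d = {'inner': {'x': 31, 'y': 18}}
After line 2 (inner x overwritten): d = {'inner': {'x': 65, 'y': 18}}

{'inner': {'x': 65, 'y': 18}}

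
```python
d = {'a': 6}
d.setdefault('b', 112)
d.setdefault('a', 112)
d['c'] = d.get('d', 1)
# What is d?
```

After line 1: d = {'a': 6}
After line 2 (setdefault adds 'b'=112): d = {'a': 6, 'b': 112}
After line 3 (setdefault 'a' no-op, already exists): d = {'a': 6, 'b': 112}
After line 4 (get('d', 1) returns default since 'd' not in d): d = {'a': 6, 'b': 112, 'c': 1}

{'a': 6, 'b': 112, 'c': 1}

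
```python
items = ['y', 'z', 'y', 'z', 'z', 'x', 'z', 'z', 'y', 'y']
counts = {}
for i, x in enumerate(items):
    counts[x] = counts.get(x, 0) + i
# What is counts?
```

Initial: counts = {}, items = ['y', 'z', 'y', 'z', 'z', 'x', 'z', 'z', 'y', 'y']
i=0, x='y': counts = {'y': 0}
i=1, x='z': counts = {'y': 0, 'z': 1}
i=2, x='y': counts = {'y': 2, 'z': 1}
i=3, x='z': counts = {'y': 2, 'z': 4}
i=4, x='z': counts = {'y': 2, 'z': 8}
i=5, x='x': counts = {'y': 2, 'z': 8, 'x': 5}
i=6, x='z': counts = {'y': 2, 'z': 14, 'x': 5}
i=7, x='z': counts = {'y': 2, 'z': 21, 'x': 5}
i=8, x='y': counts = {'y': 10, 'z': 21, 'x': 5}
i=9, x='y': counts = {'y': 19, 'z': 21, 'x': 5}

{'y': 19, 'z': 21, 'x': 5}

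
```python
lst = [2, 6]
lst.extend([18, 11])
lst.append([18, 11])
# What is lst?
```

After line 1: lst = [2, 6]
After line 2 (extend unpacks [18, 11]): lst = [2, 6, 18, 11]
After line 3 (append adds [18, 11] as single element): lst = [2, 6, 18, 11, [18, 11]]

[2, 6, 18, 11, [18, 11]]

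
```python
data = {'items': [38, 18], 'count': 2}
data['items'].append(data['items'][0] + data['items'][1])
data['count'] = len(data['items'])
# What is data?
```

After line 1: data = {'items': [38, 18], 'count': 2}
After line 2 (append 38 + 18 = 56): data = {'items': [38, 18, 56], 'count': 2}
After line 3 (count = len(items) = 3): data = {'items': [38, 18, 56], 'count': 3}

{'items': [38, 18, 56], 'count': 3}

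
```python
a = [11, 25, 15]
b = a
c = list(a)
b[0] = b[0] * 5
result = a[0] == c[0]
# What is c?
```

After line 1: a = [11, 25, 15]
After line 2 (b = a, alias): a = [11, 25, 15], b = [11, 25, 15]
After line 3 (c = list(a) is a copy, new object): c = [11, 25, 15]
After line 4 (b[0] = 11 * 5 = 55; mutates shared a/b): a = b = [55, 25, 15], c = [11, 25, 15]
After line 5 (a[0] = 55, c[0] = 11; result = False)

[11, 25, 15]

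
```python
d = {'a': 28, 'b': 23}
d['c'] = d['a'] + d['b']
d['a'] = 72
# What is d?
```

After line 1: d = {'a': 28, 'b': 23}
After line 2 (d['c'] = 28 + 23): d = {'a': 28, 'b': 23, 'c': 51}
After line 3: d = {'a': 72, 'b': 23, 'c': 51}

{'a': 72, 'b': 23, 'c': 51}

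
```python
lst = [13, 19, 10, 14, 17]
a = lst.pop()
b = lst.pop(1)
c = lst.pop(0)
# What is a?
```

After line 1: lst = [13, 19, 10, 14, 17]
After line 2 (pop() -> a = 17): lst = [13, 19, 10, 14]
After line 3 (pop(1) -> b = 19): lst = [13, 10, 14]
After line 4 (pop(0) -> c = 13): lst = [10, 14]

17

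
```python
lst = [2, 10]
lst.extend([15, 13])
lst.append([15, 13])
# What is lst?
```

After line 1: lst = [2, 10]
After line 2 (extend unpacks [15, 13]): lst = [2, 10, 15, 13]
After line 3 (append adds [15, 13] as single element): lst = [2, 10, 15, 13, [15, 13]]

[2, 10, 15, 13, [15, 13]]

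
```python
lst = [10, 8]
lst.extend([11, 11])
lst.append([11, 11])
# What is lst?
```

After line 1: lst = [10, 8]
After line 2 (extend unpacks [11, 11]): lst = [10, 8, 11, 11]
After line 3 (append adds [11, 11] as single element): lst = [10, 8, 11, 11, [11, 11]]

[10, 8, 11, 11, [11, 11]]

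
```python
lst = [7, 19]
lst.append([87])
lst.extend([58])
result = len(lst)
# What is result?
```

After line 1: lst = [7, 19]
After line 2 (append adds [87] as single element): lst = [7, 19, [87]]
After line 3 (extend unpacks [58], adds 58): lst = [7, 19, [87], 58]
After line 4: result = len(lst) = 4

4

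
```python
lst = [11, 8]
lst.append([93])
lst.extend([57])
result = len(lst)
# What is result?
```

After line 1: lst = [11, 8]
After line 2 (append adds [93] as single element): lst = [11, 8, [93]]
After line 3 (extend unpacks [57], adds 57): lst = [11, 8, [93], 57]
After line 4: result = len(lst) = 4

4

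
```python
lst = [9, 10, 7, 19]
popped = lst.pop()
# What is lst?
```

[9, 10, 7]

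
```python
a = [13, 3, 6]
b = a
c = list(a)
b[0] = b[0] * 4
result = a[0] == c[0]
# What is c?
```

After line 1: a = [13, 3, 6]
After line 2 (b = a, alias): a = [13, 3, 6], b = [13, 3, 6]
After line 3 (c = list(a) is a copy, new object): c = [13, 3, 6]
After line 4 (b[0] = 13 * 4 = 52; mutates shared a/b): a = b = [52, 3, 6], c = [13, 3, 6]
After line 5 (a[0] = 52, c[0] = 13; result = False)

[13, 3, 6]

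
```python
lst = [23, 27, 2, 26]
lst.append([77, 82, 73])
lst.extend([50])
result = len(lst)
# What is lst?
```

After line 1: lst = [23, 27, 2, 26]
After line 2 (append adds [77, 82, 73] as single element): lst = [23, 27, 2, 26, [77, 82, 73]]
After line 3 (extend unpacks [50], adds 50): lst = [23, 27, 2, 26, [77, 82, 73], 50]
After line 4: result = len(lst) = 6

[23, 27, 2, 26, [77, 82, 73], 50]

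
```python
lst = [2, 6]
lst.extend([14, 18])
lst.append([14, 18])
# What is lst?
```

After line 1: lst = [2, 6]
After line 2 (extend unpacks [14, 18]): lst = [2, 6, 14, 18]
After line 3 (append adds [14, 18] as single element): lst = [2, 6, 14, 18, [14, 18]]

[2, 6, 14, 18, [14, 18]]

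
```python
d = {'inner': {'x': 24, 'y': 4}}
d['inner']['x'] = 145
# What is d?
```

After line 1: d = {'inner': {'x': 24, 'y': 4}}
After line 2 (inner x overwritten): d = {'inner': {'x': 145, 'y': 4}}

{'inner': {'x': 145, 'y': 4}}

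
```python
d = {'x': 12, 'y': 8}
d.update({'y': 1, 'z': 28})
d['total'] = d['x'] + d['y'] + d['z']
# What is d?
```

After line 1: d = {'x': 12, 'y': 8}
After line 2 (y overwritten, z added): d = {'x': 12, 'y': 1, 'z': 28}
After line 3 (total = 12 + 1 + 28 = 41): d = {'x': 12, 'y': 1, 'z': 28, 'total': 41}

{'x': 12, 'y': 1, 'z': 28, 'total': 41}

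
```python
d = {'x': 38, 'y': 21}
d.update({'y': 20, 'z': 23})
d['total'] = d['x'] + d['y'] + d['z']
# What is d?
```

After line 1: d = {'x': 38, 'y': 21}
After line 2 (y overwritten, z added): d = {'x': 38, 'y': 20, 'z': 23}
After line 3 (total = 38 + 20 + 23 = 81): d = {'x': 38, 'y': 20, 'z': 23, 'total': 81}

{'x': 38, 'y': 20, 'z': 23, 'total': 81}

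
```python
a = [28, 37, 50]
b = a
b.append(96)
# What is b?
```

After line 1: a = [28, 37, 50]
After line 2 (b = a is an alias, same object): a = [28, 37, 50], b = [28, 37, 50]
After line 3 (b.append mutates the shared list): a = [28, 37, 50, 96], b = [28, 37, 50, 96]

[28, 37, 50, 96]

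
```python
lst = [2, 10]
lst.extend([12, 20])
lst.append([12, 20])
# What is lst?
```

After line 1: lst = [2, 10]
After line 2 (extend unpacks [12, 20]): lst = [2, 10, 12, 20]
After line 3 (append adds [12, 20] as single element): lst = [2, 10, 12, 20, [12, 20]]

[2, 10, 12, 20, [12, 20]]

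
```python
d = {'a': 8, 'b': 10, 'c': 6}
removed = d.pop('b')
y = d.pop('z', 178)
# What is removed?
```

After line 1: d = {'a': 8, 'b': 10, 'c': 6}
After line 2 (pop 'b' returns 10): d = {'a': 8, 'c': 6}, removed = 10
After line 3 (pop 'z' missing, returns default 178): d = {'a': 8, 'c': 6}, y = 178

10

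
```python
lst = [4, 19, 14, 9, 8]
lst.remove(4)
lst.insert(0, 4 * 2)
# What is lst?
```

After line 1: lst = [4, 19, 14, 9, 8]
After line 2 (remove first 4): lst = [19, 14, 9, 8]
After line 3 (insert 8 at index 0): lst = [8, 19, 14, 9, 8]

[8, 19, 14, 9, 8]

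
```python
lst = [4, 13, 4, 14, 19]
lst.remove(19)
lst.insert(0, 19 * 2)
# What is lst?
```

After line 1: lst = [4, 13, 4, 14, 19]
After line 2 (remove first 19): lst = [4, 13, 4, 14]
After line 3 (insert 38 at index 0): lst = [38, 4, 13, 4, 14]

[38, 4, 13, 4, 14]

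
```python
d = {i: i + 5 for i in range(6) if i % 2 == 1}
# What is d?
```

{1: 6, 3: 8, 5: 10}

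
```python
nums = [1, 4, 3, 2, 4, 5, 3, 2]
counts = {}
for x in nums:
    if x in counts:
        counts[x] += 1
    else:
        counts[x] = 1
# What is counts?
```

Initial: counts = {}, nums = [1, 4, 3, 2, 4, 5, 3, 2]
See 1: counts = {1: 1}
See 4: counts = {1: 1, 4: 1}
See 3: counts = {1: 1, 4: 1, 3: 1}
See 2: counts = {1: 1, 4: 1, 3: 1, 2: 1}
See 4: counts = {1: 1, 4: 2, 3: 1, 2: 1}
See 5: counts = {1: 1, 4: 2, 3: 1, 2: 1, 5: 1}
See 3: counts = {1: 1, 4: 2, 3: 2, 2: 1, 5: 1}
See 2: counts = {1: 1, 4: 2, 3: 2, 2: 2, 5: 1}

{1: 1, 4: 2, 3: 2, 2: 2, 5: 1}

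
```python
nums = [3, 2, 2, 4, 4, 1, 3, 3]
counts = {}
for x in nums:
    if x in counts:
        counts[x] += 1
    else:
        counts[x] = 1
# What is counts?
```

Initial: counts = {}, nums = [3, 2, 2, 4, 4, 1, 3, 3]
See 3: counts = {3: 1}
See 2: counts = {3: 1, 2: 1}
See 2: counts = {3: 1, 2: 2}
See 4: counts = {3: 1, 2: 2, 4: 1}
See 4: counts = {3: 1, 2: 2, 4: 2}
See 1: counts = {3: 1, 2: 2, 4: 2, 1: 1}
See 3: counts = {3: 2, 2: 2, 4: 2, 1: 1}
See 3: counts = {3: 3, 2: 2, 4: 2, 1: 1}

{3: 3, 2: 2, 4: 2, 1: 1}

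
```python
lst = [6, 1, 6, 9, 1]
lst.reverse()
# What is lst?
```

[1, 9, 6, 1, 6]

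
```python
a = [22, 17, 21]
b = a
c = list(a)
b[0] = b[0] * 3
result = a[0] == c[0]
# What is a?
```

After line 1: a = [22, 17, 21]
After line 2 (b = a, alias): a = [22, 17, 21], b = [22, 17, 21]
After line 3 (c = list(a) is a copy, new object): c = [22, 17, 21]
After line 4 (b[0] = 22 * 3 = 66; mutates shared a/b): a = b = [66, 17, 21], c = [22, 17, 21]
After line 5 (a[0] = 66, c[0] = 22; result = False)

[66, 17, 21]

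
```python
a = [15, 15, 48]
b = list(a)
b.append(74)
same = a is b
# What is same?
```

After line 1: a = [15, 15, 48]
After line 2 (b = list(a) is a shallow copy, new object): a = [15, 15, 48], b = [15, 15, 48]
After line 3 (append only mutates b): a = [15, 15, 48], b = [15, 15, 48, 74]
After line 4 (same = a is b; different objects -> False): same = False

False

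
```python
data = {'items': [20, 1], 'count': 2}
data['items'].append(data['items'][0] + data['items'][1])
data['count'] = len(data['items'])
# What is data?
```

After line 1: data = {'items': [20, 1], 'count': 2}
After line 2 (append 20 + 1 = 21): data = {'items': [20, 1, 21], 'count': 2}
After line 3 (count = len(items) = 3): data = {'items': [20, 1, 21], 'count': 3}

{'items': [20, 1, 21], 'count': 3}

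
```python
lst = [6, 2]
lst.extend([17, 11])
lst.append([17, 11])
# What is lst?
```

After line 1: lst = [6, 2]
After line 2 (extend unpacks [17, 11]): lst = [6, 2, 17, 11]
After line 3 (append adds [17, 11] as single element): lst = [6, 2, 17, 11, [17, 11]]

[6, 2, 17, 11, [17, 11]]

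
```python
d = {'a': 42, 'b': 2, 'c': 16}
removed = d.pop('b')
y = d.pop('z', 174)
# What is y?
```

After line 1: d = {'a': 42, 'b': 2, 'c': 16}
After line 2 (pop 'b' returns 2): d = {'a': 42, 'c': 16}, removed = 2
After line 3 (pop 'z' missing, returns default 174): d = {'a': 42, 'c': 16}, y = 174

174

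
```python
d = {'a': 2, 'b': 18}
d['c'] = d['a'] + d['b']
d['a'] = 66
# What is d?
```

After line 1: d = {'a': 2, 'b': 18}
After line 2 (d['c'] = 2 + 18): d = {'a': 2, 'b': 18, 'c': 20}
After line 3: d = {'a': 66, 'b': 18, 'c': 20}

{'a': 66, 'b': 18, 'c': 20}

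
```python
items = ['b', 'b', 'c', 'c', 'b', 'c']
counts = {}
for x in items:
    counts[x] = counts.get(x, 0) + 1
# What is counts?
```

Initial: counts = {}, items = ['b', 'b', 'c', 'c', 'b', 'c']
See 'b': counts = {'b': 1}
See 'b': counts = {'b': 2}
See 'c': counts = {'b': 2, 'c': 1}
See 'c': counts = {'b': 2, 'c': 2}
See 'b': counts = {'b': 3, 'c': 2}
See 'c': counts = {'b': 3, 'c': 3}

{'b': 3, 'c': 3}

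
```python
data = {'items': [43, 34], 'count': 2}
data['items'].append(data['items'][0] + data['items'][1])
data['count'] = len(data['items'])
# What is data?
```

After line 1: data = {'items': [43, 34], 'count': 2}
After line 2 (append 43 + 34 = 77): data = {'items': [43, 34, 77], 'count': 2}
After line 3 (count = len(items) = 3): data = {'items': [43, 34, 77], 'count': 3}

{'items': [43, 34, 77], 'count': 3}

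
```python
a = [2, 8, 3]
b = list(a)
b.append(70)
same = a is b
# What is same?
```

After line 1: a = [2, 8, 3]
After line 2 (b = list(a) is a shallow copy, new object): a = [2, 8, 3], b = [2, 8, 3]
After line 3 (append only mutates b): a = [2, 8, 3], b = [2, 8, 3, 70]
After line 4 (same = a is b; different objects -> False): same = False

False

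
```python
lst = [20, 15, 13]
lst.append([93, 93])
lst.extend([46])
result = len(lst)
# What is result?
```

After line 1: lst = [20, 15, 13]
After line 2 (append adds [93, 93] as single element): lst = [20, 15, 13, [93, 93]]
After line 3 (extend unpacks [46], adds 46): lst = [20, 15, 13, [93, 93], 46]
After line 4: result = len(lst) = 5

5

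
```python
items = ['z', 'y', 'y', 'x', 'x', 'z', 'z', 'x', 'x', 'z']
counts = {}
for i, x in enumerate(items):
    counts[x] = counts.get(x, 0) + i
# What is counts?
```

Initial: counts = {}, items = ['z', 'y', 'y', 'x', 'x', 'z', 'z', 'x', 'x', 'z']
i=0, x='z': counts = {'z': 0}
i=1, x='y': counts = {'z': 0, 'y': 1}
i=2, x='y': counts = {'z': 0, 'y': 3}
i=3, x='x': counts = {'z': 0, 'y': 3, 'x': 3}
i=4, x='x': counts = {'z': 0, 'y': 3, 'x': 7}
i=5, x='z': counts = {'z': 5, 'y': 3, 'x': 7}
i=6, x='z': counts = {'z': 11, 'y': 3, 'x': 7}
i=7, x='x': counts = {'z': 11, 'y': 3, 'x': 14}
i=8, x='x': counts = {'z': 11, 'y': 3, 'x': 22}
i=9, x='z': counts = {'z': 20, 'y': 3, 'x': 22}

{'z': 20, 'y': 3, 'x': 22}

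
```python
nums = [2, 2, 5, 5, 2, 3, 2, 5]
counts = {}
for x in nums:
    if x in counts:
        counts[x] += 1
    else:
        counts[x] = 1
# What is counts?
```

Initial: counts = {}, nums = [2, 2, 5, 5, 2, 3, 2, 5]
See 2: counts = {2: 1}
See 2: counts = {2: 2}
See 5: counts = {2: 2, 5: 1}
See 5: counts = {2: 2, 5: 2}
See 2: counts = {2: 3, 5: 2}
See 3: counts = {2: 3, 5: 2, 3: 1}
See 2: counts = {2: 4, 5: 2, 3: 1}
See 5: counts = {2: 4, 5: 3, 3: 1}

{2: 4, 5: 3, 3: 1}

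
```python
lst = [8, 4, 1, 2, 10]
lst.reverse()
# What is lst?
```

[10, 2, 1, 4, 8]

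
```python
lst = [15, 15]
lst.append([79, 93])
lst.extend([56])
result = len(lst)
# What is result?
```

After line 1: lst = [15, 15]
After line 2 (append adds [79, 93] as single element): lst = [15, 15, [79, 93]]
After line 3 (extend unpacks [56], adds 56): lst = [15, 15, [79, 93], 56]
After line 4: result = len(lst) = 4

4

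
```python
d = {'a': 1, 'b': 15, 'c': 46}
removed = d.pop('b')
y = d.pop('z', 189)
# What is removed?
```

After line 1: d = {'a': 1, 'b': 15, 'c': 46}
After line 2 (pop 'b' returns 15): d = {'a': 1, 'c': 46}, removed = 15
After line 3 (pop 'z' missing, returns default 189): d = {'a': 1, 'c': 46}, y = 189

15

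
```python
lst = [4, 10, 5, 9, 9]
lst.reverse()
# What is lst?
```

[9, 9, 5, 10, 4]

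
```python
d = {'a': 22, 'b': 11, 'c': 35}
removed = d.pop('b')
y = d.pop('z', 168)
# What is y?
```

After line 1: d = {'a': 22, 'b': 11, 'c': 35}
After line 2 (pop 'b' returns 11): d = {'a': 22, 'c': 35}, removed = 11
After line 3 (pop 'z' missing, returns default 168): d = {'a': 22, 'c': 35}, y = 168

168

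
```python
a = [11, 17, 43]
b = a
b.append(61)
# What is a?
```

After line 1: a = [11, 17, 43]
After line 2 (b = a is an alias, same object): a = [11, 17, 43], b = [11, 17, 43]
After line 3 (b.append mutates the shared list): a = [11, 17, 43, 61], b = [11, 17, 43, 61]

[11, 17, 43, 61]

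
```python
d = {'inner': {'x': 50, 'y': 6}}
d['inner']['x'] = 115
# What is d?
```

After line 1: d = {'inner': {'x': 50, 'y': 6}}
After line 2 (inner x overwritten): d = {'inner': {'x': 115, 'y': 6}}

{'inner': {'x': 115, 'y': 6}}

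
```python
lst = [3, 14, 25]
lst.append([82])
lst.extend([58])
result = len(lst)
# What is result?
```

After line 1: lst = [3, 14, 25]
After line 2 (append adds [82] as single element): lst = [3, 14, 25, [82]]
After line 3 (extend unpacks [58], adds 58): lst = [3, 14, 25, [82], 58]
After line 4: result = len(lst) = 5

5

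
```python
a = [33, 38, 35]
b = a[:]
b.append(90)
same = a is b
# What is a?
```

After line 1: a = [33, 38, 35]
After line 2 (b = a[:] is a shallow copy, new object): a = [33, 38, 35], b = [33, 38, 35]
After line 3 (append only mutates b): a = [33, 38, 35], b = [33, 38, 35, 90]
After line 4 (same = a is b; different objects -> False): same = False

[33, 38, 35]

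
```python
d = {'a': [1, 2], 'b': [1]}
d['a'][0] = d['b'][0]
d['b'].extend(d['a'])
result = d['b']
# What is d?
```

After line 1: d = {'a': [1, 2], 'b': [1]}
After line 2 (a[0] = b[0] = 1): d = {'a': [1, 2], 'b': [1]}
After line 3 (b.extend(a) appends [1, 2]): d = {'a': [1, 2], 'b': [1, 1, 2]}
After line 4: result = d['b'] = [1, 1, 2]

{'a': [1, 2], 'b': [1, 1, 2]}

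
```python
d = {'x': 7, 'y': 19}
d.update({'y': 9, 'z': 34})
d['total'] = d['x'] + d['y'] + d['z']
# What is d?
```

After line 1: d = {'x': 7, 'y': 19}
After line 2 (y overwritten, z added): d = {'x': 7, 'y': 9, 'z': 34}
After line 3 (total = 7 + 9 + 34 = 50): d = {'x': 7, 'y': 9, 'z': 34, 'total': 50}

{'x': 7, 'y': 9, 'z': 34, 'total': 50}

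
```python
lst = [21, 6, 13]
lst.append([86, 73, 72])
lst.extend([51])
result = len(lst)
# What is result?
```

After line 1: lst = [21, 6, 13]
After line 2 (append adds [86, 73, 72] as single element): lst = [21, 6, 13, [86, 73, 72]]
After line 3 (extend unpacks [51], adds 51): lst = [21, 6, 13, [86, 73, 72], 51]
After line 4: result = len(lst) = 5

5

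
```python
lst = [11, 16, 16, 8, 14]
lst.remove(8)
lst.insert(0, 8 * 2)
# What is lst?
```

After line 1: lst = [11, 16, 16, 8, 14]
After line 2 (remove first 8): lst = [11, 16, 16, 14]
After line 3 (insert 16 at index 0): lst = [16, 11, 16, 16, 14]

[16, 11, 16, 16, 14]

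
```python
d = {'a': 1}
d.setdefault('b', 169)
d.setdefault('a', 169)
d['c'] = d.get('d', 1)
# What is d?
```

After line 1: d = {'a': 1}
After line 2 (setdefault adds 'b'=169): d = {'a': 1, 'b': 169}
After line 3 (setdefault 'a' no-op, already exists): d = {'a': 1, 'b': 169}
After line 4 (get('d', 1) returns default since 'd' not in d): d = {'a': 1, 'b': 169, 'c': 1}

{'a': 1, 'b': 169, 'c': 1}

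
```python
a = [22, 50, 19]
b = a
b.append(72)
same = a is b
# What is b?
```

After line 1: a = [22, 50, 19]
After line 2 (b = a is an alias, same object): a = [22, 50, 19], b = [22, 50, 19]
After line 3 (b.append mutates the shared list): a = [22, 50, 19, 72], b = [22, 50, 19, 72]
After line 4 (same = a is b; same object -> True): same = True

[22, 50, 19, 72]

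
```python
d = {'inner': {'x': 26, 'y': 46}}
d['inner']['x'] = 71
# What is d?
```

After line 1: d = {'inner': {'x': 26, 'y': 46}}
After line 2 (inner x overwritten): d = {'inner': {'x': 71, 'y': 46}}

{'inner': {'x': 71, 'y': 46}}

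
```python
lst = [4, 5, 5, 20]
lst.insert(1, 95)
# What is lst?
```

[4, 95, 5, 5, 20]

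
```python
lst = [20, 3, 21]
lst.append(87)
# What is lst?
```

[20, 3, 21, 87]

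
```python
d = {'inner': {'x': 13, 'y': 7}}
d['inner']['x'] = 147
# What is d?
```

After line 1: d = {'inner': {'x': 13, 'y': 7}}
After line 2 (inner x overwritten): d = {'inner': {'x': 147, 'y': 7}}

{'inner': {'x': 147, 'y': 7}}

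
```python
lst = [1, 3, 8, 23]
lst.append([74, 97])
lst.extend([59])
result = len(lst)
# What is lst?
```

After line 1: lst = [1, 3, 8, 23]
After line 2 (append adds [74, 97] as single element): lst = [1, 3, 8, 23, [74, 97]]
After line 3 (extend unpacks [59], adds 59): lst = [1, 3, 8, 23, [74, 97], 59]
After line 4: result = len(lst) = 6

[1, 3, 8, 23, [74, 97], 59]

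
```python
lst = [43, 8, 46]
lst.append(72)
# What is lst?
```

[43, 8, 46, 72]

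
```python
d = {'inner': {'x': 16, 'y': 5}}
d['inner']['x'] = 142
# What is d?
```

After line 1: d = {'inner': {'x': 16, 'y': 5}}
After line 2 (inner x overwritten): d = {'inner': {'x': 142, 'y': 5}}

{'inner': {'x': 142, 'y': 5}}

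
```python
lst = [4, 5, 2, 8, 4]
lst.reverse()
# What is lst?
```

[4, 8, 2, 5, 4]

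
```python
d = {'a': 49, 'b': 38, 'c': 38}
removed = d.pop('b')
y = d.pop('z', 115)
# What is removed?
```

After line 1: d = {'a': 49, 'b': 38, 'c': 38}
After line 2 (pop 'b' returns 38): d = {'a': 49, 'c': 38}, removed = 38
After line 3 (pop 'z' missing, returns default 115): d = {'a': 49, 'c': 38}, y = 115

38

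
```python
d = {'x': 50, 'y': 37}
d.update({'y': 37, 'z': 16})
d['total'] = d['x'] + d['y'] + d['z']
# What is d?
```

After line 1: d = {'x': 50, 'y': 37}
After line 2 (y overwritten, z added): d = {'x': 50, 'y': 37, 'z': 16}
After line 3 (total = 50 + 37 + 16 = 103): d = {'x': 50, 'y': 37, 'z': 16, 'total': 103}

{'x': 50, 'y': 37, 'z': 16, 'total': 103}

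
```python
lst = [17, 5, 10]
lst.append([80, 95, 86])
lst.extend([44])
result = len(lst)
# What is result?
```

After line 1: lst = [17, 5, 10]
After line 2 (append adds [80, 95, 86] as single element): lst = [17, 5, 10, [80, 95, 86]]
After line 3 (extend unpacks [44], adds 44): lst = [17, 5, 10, [80, 95, 86], 44]
After line 4: result = len(lst) = 5

5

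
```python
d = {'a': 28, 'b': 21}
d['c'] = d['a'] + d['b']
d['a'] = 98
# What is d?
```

After line 1: d = {'a': 28, 'b': 21}
After line 2 (d['c'] = 28 + 21): d = {'a': 28, 'b': 21, 'c': 49}
After line 3: d = {'a': 98, 'b': 21, 'c': 49}

{'a': 98, 'b': 21, 'c': 49}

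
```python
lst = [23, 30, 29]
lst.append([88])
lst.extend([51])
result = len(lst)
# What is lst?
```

After line 1: lst = [23, 30, 29]
After line 2 (append adds [88] as single element): lst = [23, 30, 29, [88]]
After line 3 (extend unpacks [51], adds 51): lst = [23, 30, 29, [88], 51]
After line 4: result = len(lst) = 5

[23, 30, 29, [88], 51]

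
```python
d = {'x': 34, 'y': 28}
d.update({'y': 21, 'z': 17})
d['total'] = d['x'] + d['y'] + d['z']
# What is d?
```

After line 1: d = {'x': 34, 'y': 28}
After line 2 (y overwritten, z added): d = {'x': 34, 'y': 21, 'z': 17}
After line 3 (total = 34 + 21 + 17 = 72): d = {'x': 34, 'y': 21, 'z': 17, 'total': 72}

{'x': 34, 'y': 21, 'z': 17, 'total': 72}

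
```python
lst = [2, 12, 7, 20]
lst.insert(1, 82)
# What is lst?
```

[2, 82, 12, 7, 20]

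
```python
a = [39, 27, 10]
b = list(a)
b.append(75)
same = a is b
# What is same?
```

After line 1: a = [39, 27, 10]
After line 2 (b = list(a) is a shallow copy, new object): a = [39, 27, 10], b = [39, 27, 10]
After line 3 (append only mutates b): a = [39, 27, 10], b = [39, 27, 10, 75]
After line 4 (same = a is b; different objects -> False): same = False

False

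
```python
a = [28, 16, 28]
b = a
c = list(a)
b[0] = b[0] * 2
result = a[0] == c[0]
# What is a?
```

After line 1: a = [28, 16, 28]
After line 2 (b = a, alias): a = [28, 16, 28], b = [28, 16, 28]
After line 3 (c = list(a) is a copy, new object): c = [28, 16, 28]
After line 4 (b[0] = 28 * 2 = 56; mutates shared a/b): a = b = [56, 16, 28], c = [28, 16, 28]
After line 5 (a[0] = 56, c[0] = 28; result = False)

[56, 16, 28]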